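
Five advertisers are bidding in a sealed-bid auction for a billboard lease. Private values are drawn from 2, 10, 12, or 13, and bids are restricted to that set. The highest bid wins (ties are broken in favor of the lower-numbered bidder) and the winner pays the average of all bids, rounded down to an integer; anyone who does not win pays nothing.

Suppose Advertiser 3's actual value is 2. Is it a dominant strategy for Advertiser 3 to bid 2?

Yes

Check each profile of the others' bids and compare truth against every alternative bid.
Others bid (2, 2, 10, 10): truth gives 0, best alternative gives -4.
Others bid (2, 2, 2, 10): truth gives 0, best alternative gives -3.
Others bid (2, 2, 10, 2): truth gives 0, best alternative gives -3.
Others bid (2, 2, 2, 2): truth gives 0, best alternative gives -1.
Others bid (2, 2, 2, 12): truth gives 0, best alternative gives 0.
Others bid (2, 2, 2, 13): truth gives 0, best alternative gives 0.
(Remaining 250 profiles checked similarly; truth is weakly best in each.)
In every case the truthful bid is at least as good as any alternative, so it is a dominant strategy.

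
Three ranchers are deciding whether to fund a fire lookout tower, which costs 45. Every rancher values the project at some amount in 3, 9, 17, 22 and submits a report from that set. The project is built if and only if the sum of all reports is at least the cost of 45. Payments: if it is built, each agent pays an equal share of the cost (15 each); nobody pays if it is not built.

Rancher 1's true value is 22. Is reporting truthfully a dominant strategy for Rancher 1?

Check each profile of the others' reports and compare truth against every alternative report.
Others report (3, 22): truth gives 7, best alternative gives 0.
Others report (9, 17): truth gives 7, best alternative gives 0.
Others report (17, 9): truth gives 7, best alternative gives 0.
Others report (22, 3): truth gives 7, best alternative gives 0.
Others report (9, 22): truth gives 7, best alternative gives 7.
Others report (17, 17): truth gives 7, best alternative gives 7.
(Remaining 10 profiles checked similarly; truth is weakly best in each.)
In every case the truthful report is at least as good as any alternative, so it is a dominant strategy.

Yes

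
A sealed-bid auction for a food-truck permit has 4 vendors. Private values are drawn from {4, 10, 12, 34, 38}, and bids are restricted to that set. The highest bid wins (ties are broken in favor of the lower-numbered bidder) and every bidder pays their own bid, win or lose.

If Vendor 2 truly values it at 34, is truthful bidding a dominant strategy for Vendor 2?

Consider the case where Vendor 1 bids 4, Vendor 3 bids 4 and Vendor 4 bids 4.
Truthful bid 34: wins, pays 34, utility 34 - 34 = 0.
Bid 10 instead: wins, pays 10, utility 34 - 10 = 24.
Since 24 > 0, bidding 10 is strictly better here, so truthful bidding is not dominant.

No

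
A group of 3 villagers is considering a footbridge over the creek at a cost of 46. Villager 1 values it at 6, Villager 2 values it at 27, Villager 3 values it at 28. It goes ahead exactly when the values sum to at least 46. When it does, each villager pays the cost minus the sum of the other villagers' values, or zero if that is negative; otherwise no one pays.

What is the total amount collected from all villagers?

Total value 61 ≥ cost 46, so it is built.
Villager 1: others sum to 55; max(0, 46 - 55) = 0.
Villager 2: others sum to 34; max(0, 46 - 34) = 12.
Villager 3: others sum to 33; max(0, 46 - 33) = 13.
Total collected = 0 + 12 + 13 = 25.

25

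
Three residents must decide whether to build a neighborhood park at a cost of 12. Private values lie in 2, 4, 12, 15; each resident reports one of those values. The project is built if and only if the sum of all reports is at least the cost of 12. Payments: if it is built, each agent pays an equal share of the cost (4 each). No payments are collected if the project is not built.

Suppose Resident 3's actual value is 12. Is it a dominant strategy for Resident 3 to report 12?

Check each profile of the others' reports and compare truth against every alternative report.
Others report (2, 2): truth gives 8, best alternative gives 8.
Others report (2, 4): truth gives 8, best alternative gives 8.
Others report (2, 12): truth gives 8, best alternative gives 8.
Others report (2, 15): truth gives 8, best alternative gives 8.
Others report (4, 2): truth gives 8, best alternative gives 8.
Others report (4, 4): truth gives 8, best alternative gives 8.
(Remaining 10 profiles checked similarly; truth is weakly best in each.)
In every case the truthful report is at least as good as any alternative, so it is a dominant strategy.

Yes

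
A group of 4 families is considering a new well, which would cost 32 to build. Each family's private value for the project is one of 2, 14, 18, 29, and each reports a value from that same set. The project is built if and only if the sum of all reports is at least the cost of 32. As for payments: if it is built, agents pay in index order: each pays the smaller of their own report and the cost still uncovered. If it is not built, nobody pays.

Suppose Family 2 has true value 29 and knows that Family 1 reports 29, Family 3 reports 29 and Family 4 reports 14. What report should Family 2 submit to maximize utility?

2

Report 2: project built, pays 2, utility 29 - 2 = 27.
Report 14: project built, pays 3, utility 29 - 3 = 26.
Report 18: project built, pays 3, utility 29 - 3 = 26.
Report 29: project built, pays 3, utility 29 - 3 = 26.
The best choice is 2 with utility 27.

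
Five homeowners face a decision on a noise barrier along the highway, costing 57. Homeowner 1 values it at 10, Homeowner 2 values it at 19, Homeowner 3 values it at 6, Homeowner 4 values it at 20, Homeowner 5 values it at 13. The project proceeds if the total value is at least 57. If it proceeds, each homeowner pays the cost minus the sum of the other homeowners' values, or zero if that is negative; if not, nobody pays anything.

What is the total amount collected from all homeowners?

19

Total value 68 ≥ cost 57, so it is built.
Homeowner 1: others sum to 58; max(0, 57 - 58) = 0.
Homeowner 2: others sum to 49; max(0, 57 - 49) = 8.
Homeowner 3: others sum to 62; max(0, 57 - 62) = 0.
Homeowner 4: others sum to 48; max(0, 57 - 48) = 9.
Homeowner 5: others sum to 55; max(0, 57 - 55) = 2.
Total collected = 0 + 8 + 0 + 9 + 2 = 19.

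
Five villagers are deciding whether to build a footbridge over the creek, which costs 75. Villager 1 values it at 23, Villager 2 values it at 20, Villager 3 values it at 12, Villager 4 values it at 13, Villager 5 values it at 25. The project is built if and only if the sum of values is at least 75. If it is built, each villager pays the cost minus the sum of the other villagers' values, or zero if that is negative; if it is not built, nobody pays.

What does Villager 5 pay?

7

Total value 93 ≥ cost 75, so the project is built.
The other villagers' values sum to 68.
Cost minus that sum is 75 - 68 = 7.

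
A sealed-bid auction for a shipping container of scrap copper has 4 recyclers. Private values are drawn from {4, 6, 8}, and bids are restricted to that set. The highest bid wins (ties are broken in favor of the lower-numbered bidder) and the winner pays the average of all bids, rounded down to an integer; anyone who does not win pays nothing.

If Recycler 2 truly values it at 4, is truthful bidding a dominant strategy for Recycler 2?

Check each profile of the others' bids and compare truth against every alternative bid.
Others bid (4, 4, 6): truth gives 0, best alternative gives -1.
Others bid (4, 6, 4): truth gives 0, best alternative gives -1.
Others bid (4, 6, 6): truth gives 0, best alternative gives -1.
Others bid (4, 4, 4): truth gives 0, best alternative gives 0.
Others bid (4, 4, 8): truth gives 0, best alternative gives 0.
Others bid (4, 6, 8): truth gives 0, best alternative gives 0.
(Remaining 21 profiles checked similarly; truth is weakly best in each.)
In every case the truthful bid is at least as good as any alternative, so it is a dominant strategy.

Yes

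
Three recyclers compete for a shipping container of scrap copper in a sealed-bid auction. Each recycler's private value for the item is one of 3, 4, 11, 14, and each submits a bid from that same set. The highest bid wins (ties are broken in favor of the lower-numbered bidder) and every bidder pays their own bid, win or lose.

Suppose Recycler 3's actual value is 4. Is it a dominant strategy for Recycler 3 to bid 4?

No

Consider the case where Recycler 1 bids 3 and Recycler 2 bids 4.
Truthful bid 4: loses but pays 4, utility -4.
Bid 3 instead: loses but pays 3, utility -3.
Since -3 > -4, bidding 3 is strictly better here, so truthful bidding is not dominant.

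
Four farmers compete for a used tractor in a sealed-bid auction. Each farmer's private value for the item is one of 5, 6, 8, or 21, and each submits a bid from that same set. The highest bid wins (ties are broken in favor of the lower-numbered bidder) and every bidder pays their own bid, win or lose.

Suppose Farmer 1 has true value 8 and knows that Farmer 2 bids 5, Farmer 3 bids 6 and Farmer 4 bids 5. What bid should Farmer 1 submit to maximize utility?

6

Bid 5: loses but pays 5, utility -5.
Bid 6: wins, pays 6, utility 8 - 6 = 2.
Bid 8: wins, pays 8, utility 8 - 8 = 0.
Bid 21: wins, pays 21, utility 8 - 21 = -13.
The best choice is 6 with utility 2.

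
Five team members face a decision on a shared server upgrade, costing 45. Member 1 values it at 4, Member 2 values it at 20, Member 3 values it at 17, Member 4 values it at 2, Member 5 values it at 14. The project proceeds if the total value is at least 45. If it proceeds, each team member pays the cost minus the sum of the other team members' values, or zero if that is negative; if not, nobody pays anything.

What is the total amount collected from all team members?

Total value 57 ≥ cost 45, so it is built.
Member 1: others sum to 53; max(0, 45 - 53) = 0.
Member 2: others sum to 37; max(0, 45 - 37) = 8.
Member 3: others sum to 40; max(0, 45 - 40) = 5.
Member 4: others sum to 55; max(0, 45 - 55) = 0.
Member 5: others sum to 43; max(0, 45 - 43) = 2.
Total collected = 0 + 8 + 5 + 0 + 2 = 15.

15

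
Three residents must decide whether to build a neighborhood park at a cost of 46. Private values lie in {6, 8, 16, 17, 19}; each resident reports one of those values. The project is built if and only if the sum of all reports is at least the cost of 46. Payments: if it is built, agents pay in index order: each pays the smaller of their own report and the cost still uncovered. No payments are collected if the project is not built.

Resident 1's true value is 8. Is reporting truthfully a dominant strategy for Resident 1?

Check each profile of the others' reports and compare truth against every alternative report.
Others report (6, 6): truth gives 0, best alternative gives 0.
Others report (6, 8): truth gives 0, best alternative gives 0.
Others report (6, 16): truth gives 0, best alternative gives 0.
Others report (6, 17): truth gives 0, best alternative gives 0.
Others report (6, 19): truth gives 0, best alternative gives 0.
Others report (8, 6): truth gives 0, best alternative gives 0.
(Remaining 19 profiles checked similarly; truth is weakly best in each.)
In every case the truthful report is at least as good as any alternative, so it is a dominant strategy.

Yes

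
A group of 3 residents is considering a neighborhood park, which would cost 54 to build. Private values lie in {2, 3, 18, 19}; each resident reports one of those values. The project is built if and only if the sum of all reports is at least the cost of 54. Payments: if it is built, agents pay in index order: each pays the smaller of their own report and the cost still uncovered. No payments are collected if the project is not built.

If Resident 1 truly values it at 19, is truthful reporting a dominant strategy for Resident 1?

Consider the case where Resident 2 reports 18 and Resident 3 reports 18.
Truthful report 19: project built, pays 19, utility 19 - 19 = 0.
Report 18 instead: project built, pays 18, utility 19 - 18 = 1.
Since 1 > 0, reporting 18 is strictly better here, so truthful reporting is not dominant.

No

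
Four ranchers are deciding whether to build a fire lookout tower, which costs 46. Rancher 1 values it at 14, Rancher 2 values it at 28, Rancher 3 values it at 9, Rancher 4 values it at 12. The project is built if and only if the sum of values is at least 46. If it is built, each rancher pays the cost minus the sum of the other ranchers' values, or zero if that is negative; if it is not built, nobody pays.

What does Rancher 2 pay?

Total value 63 ≥ cost 46, so the project is built.
The other ranchers' values sum to 35.
Cost minus that sum is 46 - 35 = 11.

11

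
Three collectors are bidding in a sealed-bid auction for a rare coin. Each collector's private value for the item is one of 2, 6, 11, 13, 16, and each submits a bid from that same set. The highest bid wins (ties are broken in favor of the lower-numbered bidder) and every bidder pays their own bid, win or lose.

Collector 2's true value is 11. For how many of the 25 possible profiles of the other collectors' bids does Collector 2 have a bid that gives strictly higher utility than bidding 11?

21

Others bid (2, 2): truth gives 0; bid 6 gives 5 > 0. Violating.
Others bid (2, 6): truth gives 0; bid 6 gives 5 > 0. Violating.
Others bid (2, 13): truth gives -11; bid 2 gives -2 > -11. Violating.
Others bid (2, 16): truth gives -11; bid 2 gives -2 > -11. Violating.
Others bid (2, 11): truth gives 0; no alternative beats it.
Others bid (6, 2): truth gives 0; no alternative beats it.
(Checking all 25 profiles: 21 have a profitable deviation, 4 do not.)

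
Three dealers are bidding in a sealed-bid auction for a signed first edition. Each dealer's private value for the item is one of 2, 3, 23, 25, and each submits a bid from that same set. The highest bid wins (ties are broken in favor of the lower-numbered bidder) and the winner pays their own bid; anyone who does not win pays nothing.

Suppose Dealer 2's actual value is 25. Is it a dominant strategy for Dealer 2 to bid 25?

Consider the case where Dealer 1 bids 2 and Dealer 3 bids 2.
Truthful bid 25: wins, pays 25, utility 25 - 25 = 0.
Bid 3 instead: wins, pays 3, utility 25 - 3 = 22.
Since 22 > 0, bidding 3 is strictly better here, so truthful bidding is not dominant.

No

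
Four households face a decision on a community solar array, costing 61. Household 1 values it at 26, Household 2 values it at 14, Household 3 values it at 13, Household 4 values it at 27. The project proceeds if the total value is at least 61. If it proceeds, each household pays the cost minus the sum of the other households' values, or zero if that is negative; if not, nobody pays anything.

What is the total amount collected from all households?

15

Total value 80 ≥ cost 61, so it is built.
Household 1: others sum to 54; max(0, 61 - 54) = 7.
Household 2: others sum to 66; max(0, 61 - 66) = 0.
Household 3: others sum to 67; max(0, 61 - 67) = 0.
Household 4: others sum to 53; max(0, 61 - 53) = 8.
Total collected = 7 + 0 + 0 + 8 = 15.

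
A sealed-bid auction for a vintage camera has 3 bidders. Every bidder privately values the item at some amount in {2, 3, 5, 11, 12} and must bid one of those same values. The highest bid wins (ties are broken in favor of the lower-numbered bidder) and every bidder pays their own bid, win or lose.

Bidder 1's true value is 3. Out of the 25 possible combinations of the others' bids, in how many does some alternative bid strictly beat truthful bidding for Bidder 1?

22

Others bid (2, 2): truth gives 0; bid 2 gives 1 > 0. Violating.
Others bid (2, 5): truth gives -3; bid 2 gives -2 > -3. Violating.
Others bid (2, 11): truth gives -3; bid 2 gives -2 > -3. Violating.
Others bid (2, 12): truth gives -3; bid 2 gives -2 > -3. Violating.
Others bid (2, 3): truth gives 0; no alternative beats it.
Others bid (3, 2): truth gives 0; no alternative beats it.
(Checking all 25 profiles: 22 have a profitable deviation, 3 do not.)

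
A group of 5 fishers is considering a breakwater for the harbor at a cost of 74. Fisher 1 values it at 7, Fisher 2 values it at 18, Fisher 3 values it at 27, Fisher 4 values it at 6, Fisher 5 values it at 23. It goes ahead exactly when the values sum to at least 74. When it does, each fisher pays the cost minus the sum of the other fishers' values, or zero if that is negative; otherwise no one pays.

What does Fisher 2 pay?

11

Total value 81 ≥ cost 74, so the project is built.
The other fishers' values sum to 63.
Cost minus that sum is 74 - 63 = 11.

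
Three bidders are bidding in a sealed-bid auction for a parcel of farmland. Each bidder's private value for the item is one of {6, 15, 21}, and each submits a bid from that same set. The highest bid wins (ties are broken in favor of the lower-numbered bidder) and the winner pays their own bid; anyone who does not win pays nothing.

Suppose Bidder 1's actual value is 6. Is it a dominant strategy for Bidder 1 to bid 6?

Check each profile of the others' bids and compare truth against every alternative bid.
Others bid (6, 6): truth gives 0, best alternative gives -9.
Others bid (6, 15): truth gives 0, best alternative gives -9.
Others bid (15, 6): truth gives 0, best alternative gives -9.
Others bid (15, 15): truth gives 0, best alternative gives -9.
Others bid (6, 21): truth gives 0, best alternative gives 0.
Others bid (15, 21): truth gives 0, best alternative gives 0.
(Remaining 3 profiles checked similarly; truth is weakly best in each.)
In every case the truthful bid is at least as good as any alternative, so it is a dominant strategy.

Yes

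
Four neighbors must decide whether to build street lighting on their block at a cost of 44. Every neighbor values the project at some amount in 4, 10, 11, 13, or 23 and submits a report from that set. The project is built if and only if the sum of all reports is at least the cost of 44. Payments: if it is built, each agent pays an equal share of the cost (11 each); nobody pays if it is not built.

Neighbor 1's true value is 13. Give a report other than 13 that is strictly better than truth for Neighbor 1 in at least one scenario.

23

Suppose Neighbor 2 reports 4, Neighbor 3 reports 4 and Neighbor 4 reports 13.
Report 13: project not built, utility 0.
Report 23: project built, pays 11, utility 13 - 11 = 2.
So reporting 23 beats truth here (2 > 0).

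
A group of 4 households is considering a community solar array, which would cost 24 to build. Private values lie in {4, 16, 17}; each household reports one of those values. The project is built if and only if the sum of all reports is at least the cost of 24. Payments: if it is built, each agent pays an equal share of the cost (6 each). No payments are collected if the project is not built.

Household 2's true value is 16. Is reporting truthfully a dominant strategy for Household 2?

Yes

Check each profile of the others' reports and compare truth against every alternative report.
Others report (4, 4, 4): truth gives 10, best alternative gives 10.
Others report (4, 4, 16): truth gives 10, best alternative gives 10.
Others report (4, 4, 17): truth gives 10, best alternative gives 10.
Others report (4, 16, 4): truth gives 10, best alternative gives 10.
Others report (4, 16, 16): truth gives 10, best alternative gives 10.
Others report (4, 16, 17): truth gives 10, best alternative gives 10.
(Remaining 21 profiles checked similarly; truth is weakly best in each.)
In every case the truthful report is at least as good as any alternative, so it is a dominant strategy.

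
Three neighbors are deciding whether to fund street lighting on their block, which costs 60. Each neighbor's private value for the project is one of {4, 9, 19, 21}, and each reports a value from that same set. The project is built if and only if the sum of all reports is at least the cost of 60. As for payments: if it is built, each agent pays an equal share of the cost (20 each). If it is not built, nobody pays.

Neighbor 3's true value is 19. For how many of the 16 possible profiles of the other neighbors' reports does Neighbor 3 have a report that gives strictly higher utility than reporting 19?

Others report (21, 21): truth gives -1; report 4 gives 0 > -1. Violating.
Others report (4, 4): truth gives 0; no alternative beats it.
Others report (4, 9): truth gives 0; no alternative beats it.
(Checking all 16 profiles: 1 has a profitable deviation, 15 do not.)

1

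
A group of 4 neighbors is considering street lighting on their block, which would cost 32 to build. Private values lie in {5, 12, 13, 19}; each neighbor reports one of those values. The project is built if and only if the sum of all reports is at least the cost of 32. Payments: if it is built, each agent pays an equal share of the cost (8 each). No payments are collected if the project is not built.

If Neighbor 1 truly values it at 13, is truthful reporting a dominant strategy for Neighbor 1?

No

Consider the case where Neighbor 2 reports 5, Neighbor 3 reports 5 and Neighbor 4 reports 5.
Truthful report 13: project not built, utility 0.
Report 19 instead: project built, pays 8, utility 13 - 8 = 5.
Since 5 > 0, reporting 19 is strictly better here, so truthful reporting is not dominant.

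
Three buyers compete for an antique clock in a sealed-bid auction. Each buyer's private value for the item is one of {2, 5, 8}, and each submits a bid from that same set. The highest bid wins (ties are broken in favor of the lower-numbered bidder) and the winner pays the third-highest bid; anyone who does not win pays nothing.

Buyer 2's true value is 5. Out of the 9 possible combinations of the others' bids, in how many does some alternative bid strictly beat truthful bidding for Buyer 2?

2

Others bid (2, 8): truth gives 0; bid 8 gives 3 > 0. Violating.
Others bid (5, 2): truth gives 0; bid 8 gives 3 > 0. Violating.
Others bid (2, 2): truth gives 3; no alternative beats it.
Others bid (2, 5): truth gives 3; no alternative beats it.
(Checking all 9 profiles: 2 have a profitable deviation, 7 do not.)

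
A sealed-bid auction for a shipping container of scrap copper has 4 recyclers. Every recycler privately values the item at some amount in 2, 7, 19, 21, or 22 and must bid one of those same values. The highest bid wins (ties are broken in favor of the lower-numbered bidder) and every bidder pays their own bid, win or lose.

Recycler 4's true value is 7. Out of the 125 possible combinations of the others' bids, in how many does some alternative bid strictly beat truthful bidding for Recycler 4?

Others bid (2, 2, 7): truth gives -7; bid 2 gives -2 > -7. Violating.
Others bid (2, 2, 19): truth gives -7; bid 2 gives -2 > -7. Violating.
Others bid (2, 2, 21): truth gives -7; bid 2 gives -2 > -7. Violating.
Others bid (2, 2, 22): truth gives -7; bid 2 gives -2 > -7. Violating.
Others bid (2, 2, 2): truth gives 0; no alternative beats it.
(Checking all 125 profiles: 124 have a profitable deviation, 1 does not.)

124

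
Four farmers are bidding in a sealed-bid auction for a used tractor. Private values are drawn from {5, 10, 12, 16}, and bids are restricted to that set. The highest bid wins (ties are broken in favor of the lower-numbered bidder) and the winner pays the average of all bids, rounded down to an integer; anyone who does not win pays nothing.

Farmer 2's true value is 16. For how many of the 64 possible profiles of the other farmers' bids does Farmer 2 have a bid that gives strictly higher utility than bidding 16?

Others bid (5, 5, 5): truth gives 9; bid 10 gives 10 > 9. Violating.
Others bid (5, 5, 10): truth gives 7; bid 10 gives 9 > 7. Violating.
Others bid (5, 5, 12): truth gives 7; bid 12 gives 8 > 7. Violating.
Others bid (5, 10, 5): truth gives 7; bid 10 gives 9 > 7. Violating.
Others bid (5, 5, 16): truth gives 6; no alternative beats it.
Others bid (5, 10, 16): truth gives 5; no alternative beats it.
(Checking all 64 profiles: 18 have a profitable deviation, 46 do not.)

18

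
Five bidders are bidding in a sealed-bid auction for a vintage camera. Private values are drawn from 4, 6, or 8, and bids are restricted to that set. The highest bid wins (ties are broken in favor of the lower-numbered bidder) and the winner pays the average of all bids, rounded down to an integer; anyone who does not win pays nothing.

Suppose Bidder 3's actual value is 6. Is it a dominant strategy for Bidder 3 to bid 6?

No

Consider the case where Bidder 1 bids 4, Bidder 2 bids 4, Bidder 4 bids 4 and Bidder 5 bids 8.
Truthful bid 6: loses, pays 0, utility 0.
Bid 8 instead: wins, pays 5, utility 6 - 5 = 1.
Since 1 > 0, bidding 8 is strictly better here, so truthful bidding is not dominant.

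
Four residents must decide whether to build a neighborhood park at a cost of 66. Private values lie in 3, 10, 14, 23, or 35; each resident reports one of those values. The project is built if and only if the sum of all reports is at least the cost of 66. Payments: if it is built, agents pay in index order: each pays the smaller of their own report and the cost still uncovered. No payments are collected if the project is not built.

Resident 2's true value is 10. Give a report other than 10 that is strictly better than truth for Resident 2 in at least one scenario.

Suppose Resident 1 reports 3, Resident 3 reports 35 and Resident 4 reports 35.
Report 10: project built, pays 10, utility 10 - 10 = 0.
Report 3: project built, pays 3, utility 10 - 3 = 7.
So reporting 3 beats truth here (7 > 0).

3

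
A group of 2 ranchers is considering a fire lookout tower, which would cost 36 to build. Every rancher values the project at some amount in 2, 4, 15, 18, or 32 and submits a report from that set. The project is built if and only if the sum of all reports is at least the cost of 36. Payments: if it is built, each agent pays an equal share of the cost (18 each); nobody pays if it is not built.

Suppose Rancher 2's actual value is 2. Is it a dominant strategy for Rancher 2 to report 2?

Yes

Check each profile of the others' reports and compare truth against every alternative report.
Others report (32): truth gives 0, best alternative gives -16.
Others report (2): truth gives 0, best alternative gives 0.
Others report (4): truth gives 0, best alternative gives 0.
Others report (15): truth gives 0, best alternative gives 0.
Others report (18): truth gives 0, best alternative gives 0.
In every case the truthful report is at least as good as any alternative, so it is a dominant strategy.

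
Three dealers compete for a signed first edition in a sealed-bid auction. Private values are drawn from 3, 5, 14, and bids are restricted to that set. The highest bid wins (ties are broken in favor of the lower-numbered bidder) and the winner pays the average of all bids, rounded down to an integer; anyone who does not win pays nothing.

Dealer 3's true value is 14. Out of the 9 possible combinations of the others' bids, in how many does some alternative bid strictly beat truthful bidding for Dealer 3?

Others bid (3, 3): truth gives 8; bid 5 gives 11 > 8. Violating.
Others bid (3, 5): truth gives 7; no alternative beats it.
Others bid (3, 14): truth gives 0; no alternative beats it.
(Checking all 9 profiles: 1 has a profitable deviation, 8 do not.)

1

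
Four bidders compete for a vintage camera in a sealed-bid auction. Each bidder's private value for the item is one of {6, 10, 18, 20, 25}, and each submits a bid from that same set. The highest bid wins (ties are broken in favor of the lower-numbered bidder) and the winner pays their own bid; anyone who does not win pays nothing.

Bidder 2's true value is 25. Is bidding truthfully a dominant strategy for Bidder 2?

Consider the case where Bidder 1 bids 6, Bidder 3 bids 6 and Bidder 4 bids 6.
Truthful bid 25: wins, pays 25, utility 25 - 25 = 0.
Bid 10 instead: wins, pays 10, utility 25 - 10 = 15.
Since 15 > 0, bidding 10 is strictly better here, so truthful bidding is not dominant.

No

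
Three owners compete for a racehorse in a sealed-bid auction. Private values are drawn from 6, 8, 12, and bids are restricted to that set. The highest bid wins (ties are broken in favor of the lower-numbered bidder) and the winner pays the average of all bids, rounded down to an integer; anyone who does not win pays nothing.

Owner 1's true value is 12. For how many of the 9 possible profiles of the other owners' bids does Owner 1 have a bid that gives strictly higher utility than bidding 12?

Others bid (6, 6): truth gives 4; bid 6 gives 6 > 4. Violating.
Others bid (6, 8): truth gives 4; bid 8 gives 5 > 4. Violating.
Others bid (8, 6): truth gives 4; bid 8 gives 5 > 4. Violating.
Others bid (8, 8): truth gives 3; bid 8 gives 4 > 3. Violating.
Others bid (6, 12): truth gives 2; no alternative beats it.
Others bid (8, 12): truth gives 2; no alternative beats it.
(Checking all 9 profiles: 4 have a profitable deviation, 5 do not.)

4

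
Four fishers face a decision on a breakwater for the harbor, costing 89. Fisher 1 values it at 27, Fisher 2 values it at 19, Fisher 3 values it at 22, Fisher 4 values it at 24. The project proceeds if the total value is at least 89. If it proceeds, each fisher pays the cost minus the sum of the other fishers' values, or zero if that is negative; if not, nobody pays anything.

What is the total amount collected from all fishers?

80

Total value 92 ≥ cost 89, so it is built.
Fisher 1: others sum to 65; max(0, 89 - 65) = 24.
Fisher 2: others sum to 73; max(0, 89 - 73) = 16.
Fisher 3: others sum to 70; max(0, 89 - 70) = 19.
Fisher 4: others sum to 68; max(0, 89 - 68) = 21.
Total collected = 24 + 16 + 19 + 21 = 80.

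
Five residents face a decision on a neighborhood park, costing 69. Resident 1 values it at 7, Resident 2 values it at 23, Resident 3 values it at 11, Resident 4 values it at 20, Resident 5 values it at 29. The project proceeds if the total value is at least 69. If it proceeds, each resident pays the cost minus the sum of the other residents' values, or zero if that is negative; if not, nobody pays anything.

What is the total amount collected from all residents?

10

Total value 90 ≥ cost 69, so it is built.
Resident 1: others sum to 83; max(0, 69 - 83) = 0.
Resident 2: others sum to 67; max(0, 69 - 67) = 2.
Resident 3: others sum to 79; max(0, 69 - 79) = 0.
Resident 4: others sum to 70; max(0, 69 - 70) = 0.
Resident 5: others sum to 61; max(0, 69 - 61) = 8.
Total collected = 0 + 2 + 0 + 0 + 8 = 10.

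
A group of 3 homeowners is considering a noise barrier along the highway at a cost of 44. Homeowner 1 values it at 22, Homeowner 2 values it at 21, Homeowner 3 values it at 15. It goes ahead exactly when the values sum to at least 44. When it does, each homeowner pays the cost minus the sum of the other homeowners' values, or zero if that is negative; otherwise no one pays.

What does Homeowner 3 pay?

1

Total value 58 ≥ cost 44, so the project is built.
The other homeowners' values sum to 43.
Cost minus that sum is 44 - 43 = 1.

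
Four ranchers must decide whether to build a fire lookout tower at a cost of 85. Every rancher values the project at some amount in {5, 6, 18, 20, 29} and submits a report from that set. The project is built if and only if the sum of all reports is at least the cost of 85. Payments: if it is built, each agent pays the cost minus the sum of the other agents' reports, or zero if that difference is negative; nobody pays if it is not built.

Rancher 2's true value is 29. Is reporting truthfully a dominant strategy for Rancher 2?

Check each profile of the others' reports and compare truth against every alternative report.
Others report (6, 29, 29): truth gives 8, best alternative gives 0.
Others report (29, 6, 29): truth gives 8, best alternative gives 0.
Others report (29, 29, 6): truth gives 8, best alternative gives 0.
Others report (5, 29, 29): truth gives 7, best alternative gives 0.
Others report (29, 5, 29): truth gives 7, best alternative gives 0.
Others report (29, 29, 5): truth gives 7, best alternative gives 0.
(Remaining 119 profiles checked similarly; truth is weakly best in each.)
In every case the truthful report is at least as good as any alternative, so it is a dominant strategy.

Yes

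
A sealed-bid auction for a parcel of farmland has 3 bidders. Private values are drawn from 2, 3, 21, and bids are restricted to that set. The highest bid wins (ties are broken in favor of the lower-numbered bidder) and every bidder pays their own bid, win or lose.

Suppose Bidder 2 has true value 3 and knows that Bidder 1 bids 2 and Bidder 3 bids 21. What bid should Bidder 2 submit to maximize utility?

2

Bid 2: loses but pays 2, utility -2.
Bid 3: loses but pays 3, utility -3.
Bid 21: wins, pays 21, utility 3 - 21 = -18.
The best choice is 2 with utility -2.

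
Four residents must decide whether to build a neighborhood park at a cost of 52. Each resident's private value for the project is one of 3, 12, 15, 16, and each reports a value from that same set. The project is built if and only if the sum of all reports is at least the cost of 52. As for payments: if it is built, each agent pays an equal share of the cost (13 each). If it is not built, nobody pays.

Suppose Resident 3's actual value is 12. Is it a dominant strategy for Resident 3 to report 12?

Consider the case where Resident 1 reports 12, Resident 2 reports 12 and Resident 4 reports 16.
Truthful report 12: project built, pays 13, utility 12 - 13 = -1.
Report 3 instead: project not built, utility 0.
Since 0 > -1, reporting 3 is strictly better here, so truthful reporting is not dominant.

No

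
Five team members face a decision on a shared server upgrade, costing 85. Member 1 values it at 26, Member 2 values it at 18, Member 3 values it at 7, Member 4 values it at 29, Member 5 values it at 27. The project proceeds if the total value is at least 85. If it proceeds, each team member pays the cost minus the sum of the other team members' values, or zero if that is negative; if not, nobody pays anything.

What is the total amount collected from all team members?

16

Total value 107 ≥ cost 85, so it is built.
Member 1: others sum to 81; max(0, 85 - 81) = 4.
Member 2: others sum to 89; max(0, 85 - 89) = 0.
Member 3: others sum to 100; max(0, 85 - 100) = 0.
Member 4: others sum to 78; max(0, 85 - 78) = 7.
Member 5: others sum to 80; max(0, 85 - 80) = 5.
Total collected = 4 + 0 + 0 + 7 + 5 = 16.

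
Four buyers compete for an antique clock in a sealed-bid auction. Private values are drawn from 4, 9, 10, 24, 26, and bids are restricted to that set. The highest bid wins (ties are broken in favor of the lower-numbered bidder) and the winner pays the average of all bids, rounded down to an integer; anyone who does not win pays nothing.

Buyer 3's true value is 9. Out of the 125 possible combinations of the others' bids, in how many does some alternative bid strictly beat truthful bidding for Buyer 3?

Others bid (4, 4, 10): truth gives 0; bid 10 gives 2 > 0. Violating.
Others bid (4, 9, 4): truth gives 0; bid 10 gives 3 > 0. Violating.
Others bid (4, 9, 9): truth gives 0; bid 10 gives 1 > 0. Violating.
Others bid (4, 9, 10): truth gives 0; bid 10 gives 1 > 0. Violating.
Others bid (4, 4, 4): truth gives 4; no alternative beats it.
Others bid (4, 4, 9): truth gives 3; no alternative beats it.
(Checking all 125 profiles: 8 have a profitable deviation, 117 do not.)

8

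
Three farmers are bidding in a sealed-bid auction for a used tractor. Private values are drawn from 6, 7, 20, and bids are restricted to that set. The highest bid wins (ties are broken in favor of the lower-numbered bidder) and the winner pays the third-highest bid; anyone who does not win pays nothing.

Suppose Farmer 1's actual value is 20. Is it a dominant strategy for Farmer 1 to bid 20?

Yes

Check each profile of the others' bids and compare truth against every alternative bid.
Others bid (6, 20): truth gives 14, best alternative gives 0.
Others bid (20, 6): truth gives 14, best alternative gives 0.
Others bid (7, 20): truth gives 13, best alternative gives 0.
Others bid (20, 7): truth gives 13, best alternative gives 0.
Others bid (6, 6): truth gives 14, best alternative gives 14.
Others bid (6, 7): truth gives 14, best alternative gives 14.
(Remaining 3 profiles checked similarly; truth is weakly best in each.)
In every case the truthful bid is at least as good as any alternative, so it is a dominant strategy.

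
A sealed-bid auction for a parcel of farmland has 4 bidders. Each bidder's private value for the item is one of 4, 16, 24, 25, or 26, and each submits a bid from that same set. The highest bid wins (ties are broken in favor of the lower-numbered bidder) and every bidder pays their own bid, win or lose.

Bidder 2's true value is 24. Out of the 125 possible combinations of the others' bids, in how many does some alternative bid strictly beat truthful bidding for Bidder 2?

Others bid (4, 4, 4): truth gives 0; bid 16 gives 8 > 0. Violating.
Others bid (4, 4, 16): truth gives 0; bid 16 gives 8 > 0. Violating.
Others bid (4, 4, 25): truth gives -24; bid 25 gives -1 > -24. Violating.
Others bid (4, 4, 26): truth gives -24; bid 26 gives -2 > -24. Violating.
Others bid (4, 4, 24): truth gives 0; no alternative beats it.
Others bid (4, 16, 24): truth gives 0; no alternative beats it.
(Checking all 125 profiles: 111 have a profitable deviation, 14 do not.)

111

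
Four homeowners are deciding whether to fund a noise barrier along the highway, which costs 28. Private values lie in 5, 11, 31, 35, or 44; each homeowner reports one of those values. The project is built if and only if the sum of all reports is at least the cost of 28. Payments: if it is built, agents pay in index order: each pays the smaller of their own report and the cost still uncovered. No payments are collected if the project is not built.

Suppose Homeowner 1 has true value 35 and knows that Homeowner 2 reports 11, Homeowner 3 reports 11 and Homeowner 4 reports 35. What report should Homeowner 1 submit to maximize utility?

Report 5: project built, pays 5, utility 35 - 5 = 30.
Report 11: project built, pays 11, utility 35 - 11 = 24.
Report 31: project built, pays 28, utility 35 - 28 = 7.
Report 35: project built, pays 28, utility 35 - 28 = 7.
Report 44: project built, pays 28, utility 35 - 28 = 7.
The best choice is 5 with utility 30.

5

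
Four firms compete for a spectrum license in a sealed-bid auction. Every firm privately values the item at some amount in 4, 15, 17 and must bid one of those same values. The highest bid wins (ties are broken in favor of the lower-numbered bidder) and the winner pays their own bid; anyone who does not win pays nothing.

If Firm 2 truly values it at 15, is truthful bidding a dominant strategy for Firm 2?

Check each profile of the others' bids and compare truth against every alternative bid.
Others bid (4, 4, 4): truth gives 0, best alternative gives 0.
Others bid (4, 4, 15): truth gives 0, best alternative gives 0.
Others bid (4, 4, 17): truth gives 0, best alternative gives 0.
Others bid (4, 15, 4): truth gives 0, best alternative gives 0.
Others bid (4, 15, 15): truth gives 0, best alternative gives 0.
Others bid (4, 15, 17): truth gives 0, best alternative gives 0.
(Remaining 21 profiles checked similarly; truth is weakly best in each.)
In every case the truthful bid is at least as good as any alternative, so it is a dominant strategy.

Yes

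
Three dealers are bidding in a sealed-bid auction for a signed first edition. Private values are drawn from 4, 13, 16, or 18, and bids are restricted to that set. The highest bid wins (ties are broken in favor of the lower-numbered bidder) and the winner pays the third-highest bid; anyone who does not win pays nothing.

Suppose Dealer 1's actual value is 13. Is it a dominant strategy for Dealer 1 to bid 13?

No

Consider the case where Dealer 2 bids 4 and Dealer 3 bids 16.
Truthful bid 13: loses, pays 0, utility 0.
Bid 16 instead: wins, pays 4, utility 13 - 4 = 9.
Since 9 > 0, bidding 16 is strictly better here, so truthful bidding is not dominant.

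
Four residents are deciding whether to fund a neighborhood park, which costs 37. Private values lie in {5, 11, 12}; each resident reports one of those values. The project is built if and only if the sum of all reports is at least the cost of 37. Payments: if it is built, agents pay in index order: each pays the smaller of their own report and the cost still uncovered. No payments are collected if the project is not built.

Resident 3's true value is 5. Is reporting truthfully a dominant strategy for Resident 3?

Check each profile of the others' reports and compare truth against every alternative report.
Others report (5, 11, 11): truth gives 0, best alternative gives -6.
Others report (5, 11, 12): truth gives 0, best alternative gives -6.
Others report (5, 12, 11): truth gives 0, best alternative gives -6.
Others report (5, 12, 12): truth gives 0, best alternative gives -6.
Others report (11, 5, 11): truth gives 0, best alternative gives -6.
Others report (11, 5, 12): truth gives 0, best alternative gives -6.
(Remaining 21 profiles checked similarly; truth is weakly best in each.)
In every case the truthful report is at least as good as any alternative, so it is a dominant strategy.

Yes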